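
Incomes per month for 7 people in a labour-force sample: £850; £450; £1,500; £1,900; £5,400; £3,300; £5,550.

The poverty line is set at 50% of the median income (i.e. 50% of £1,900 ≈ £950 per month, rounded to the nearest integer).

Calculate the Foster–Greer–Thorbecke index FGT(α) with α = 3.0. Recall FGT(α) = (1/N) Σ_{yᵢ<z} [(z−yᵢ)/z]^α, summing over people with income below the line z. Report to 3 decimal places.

Below the line: £450, £850 (q = 2 of N = 7).
Normalized shortfalls: (950−450)/950 = 0.5263; (950−850)/950 = 0.1053.
Raised to α = 3.0: 0.14579; 0.00117.
Sum = 0.146960; FGT(3.0) = 0.146960 / 7 = 0.021.

0.021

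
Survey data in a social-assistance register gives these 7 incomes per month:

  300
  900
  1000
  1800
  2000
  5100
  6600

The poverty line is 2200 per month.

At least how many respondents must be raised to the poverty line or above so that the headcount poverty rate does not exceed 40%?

Currently q = 5 of N = 7 are below the line (H = 0.714).
A headcount ratio of at most 40% allows at most ⌊0.40 × 7⌋ = 2 poor respondents.
So at least 5 − 2 = 3 must be lifted.

3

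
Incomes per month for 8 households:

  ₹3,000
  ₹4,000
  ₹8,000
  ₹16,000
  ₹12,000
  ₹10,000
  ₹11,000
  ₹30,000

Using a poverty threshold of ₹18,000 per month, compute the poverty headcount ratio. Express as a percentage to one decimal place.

87.5%

7 of the 8 households have income below ₹18,000.
H = 7/8 = 87.5%.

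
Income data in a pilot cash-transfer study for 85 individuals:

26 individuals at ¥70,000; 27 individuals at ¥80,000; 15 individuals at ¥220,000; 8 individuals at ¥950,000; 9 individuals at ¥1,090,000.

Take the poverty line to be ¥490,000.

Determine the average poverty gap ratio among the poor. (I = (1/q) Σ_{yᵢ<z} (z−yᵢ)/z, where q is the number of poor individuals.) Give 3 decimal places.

0.782

Incomes under z: 26×¥70,000, 27×¥80,000, 15×¥220,000 (q = 68 of N = 85).
Relative gaps: 0.8571 (×26), 0.8367 (×27), 0.5510 (×15); sum = 53.142857.
The income-gap ratio divides by q (the poor only): 53.142857 / 68 = 0.782.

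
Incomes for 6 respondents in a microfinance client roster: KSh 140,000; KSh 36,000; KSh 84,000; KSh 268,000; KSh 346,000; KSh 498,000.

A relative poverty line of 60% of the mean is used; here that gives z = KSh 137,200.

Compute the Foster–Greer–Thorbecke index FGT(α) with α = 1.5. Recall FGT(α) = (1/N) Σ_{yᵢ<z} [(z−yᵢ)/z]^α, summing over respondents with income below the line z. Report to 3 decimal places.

Incomes under z: KSh 36,000, KSh 84,000 (q = 2 of N = 6).
Gap ratios (z−y)/z: (137200−36000)/137200 = 0.7376; (137200−84000)/137200 = 0.3878.
Raised to α = 1.5: 0.63349; 0.24146.
Sum = 0.874945; FGT(1.5) = 0.874945 / 6 = 0.146.

0.146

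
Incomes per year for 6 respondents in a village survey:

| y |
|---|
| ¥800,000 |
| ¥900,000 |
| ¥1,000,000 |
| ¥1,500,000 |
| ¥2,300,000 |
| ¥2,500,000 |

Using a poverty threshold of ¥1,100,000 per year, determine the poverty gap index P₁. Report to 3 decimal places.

Poor units: ¥800,000, ¥900,000, ¥1,000,000 (q = 3 of N = 6).
Relative gaps: (1100000−800000)/1100000 = 0.2727; (1100000−900000)/1100000 = 0.1818; (1100000−1000000)/1100000 = 0.0909.
Σ = 0.545455. Dividing by the full population N = 6 gives P₁ = 0.091.

0.091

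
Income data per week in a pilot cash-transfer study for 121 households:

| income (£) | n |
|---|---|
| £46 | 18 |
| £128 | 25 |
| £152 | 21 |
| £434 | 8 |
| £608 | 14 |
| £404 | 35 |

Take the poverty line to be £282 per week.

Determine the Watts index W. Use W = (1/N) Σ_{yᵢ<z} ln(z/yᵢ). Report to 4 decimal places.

Incomes under z: 18×£46, 25×£128, 21×£152 (q = 64 of N = 121).
ln(z/y) terms: ln(282/46) = 1.8133 (×18); ln(282/128) = 0.7899 (×25); ln(282/152) = 0.6180 (×21).
W = 65.364260 / 121 = 0.5402.

0.5402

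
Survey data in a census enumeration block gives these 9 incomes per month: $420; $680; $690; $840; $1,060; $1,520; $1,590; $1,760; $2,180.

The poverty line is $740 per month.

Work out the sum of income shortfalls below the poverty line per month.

Below the line: $420, $680, $690 (q = 3 of N = 9).
Individual gaps: 740−420 = 320; 740−680 = 60; 740−690 = 50.
Aggregate gap = $430.

$430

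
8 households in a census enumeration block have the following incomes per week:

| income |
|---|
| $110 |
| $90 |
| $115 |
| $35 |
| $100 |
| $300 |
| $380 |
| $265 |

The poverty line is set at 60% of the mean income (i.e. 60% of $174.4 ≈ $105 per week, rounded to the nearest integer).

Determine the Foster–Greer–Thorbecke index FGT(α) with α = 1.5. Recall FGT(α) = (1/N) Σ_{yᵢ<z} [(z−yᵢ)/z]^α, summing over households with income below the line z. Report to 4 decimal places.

Poor units: $35, $90, $100 (q = 3 of N = 8).
Gap ratios (z−y)/z: (105−35)/105 = 0.6667; (105−90)/105 = 0.1429; (105−100)/105 = 0.0476.
Raised to α = 1.5: 0.54433; 0.05399; 0.01039.
Sum = 0.608717; FGT(1.5) = 0.608717 / 8 = 0.0761.

0.0761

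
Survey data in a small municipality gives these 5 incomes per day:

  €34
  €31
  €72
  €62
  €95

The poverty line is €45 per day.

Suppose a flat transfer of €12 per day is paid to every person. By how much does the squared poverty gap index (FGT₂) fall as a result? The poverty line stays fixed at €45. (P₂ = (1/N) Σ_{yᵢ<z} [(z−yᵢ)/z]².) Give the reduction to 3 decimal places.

0.031

Before: below the line — €31, €34; squared poverty gap index (FGT₂) = 0.03131.
After the €12 transfer: below the line — €43; squared poverty gap index (FGT₂) = 0.00040.
Reduction = 0.03131 − 0.00040 = 0.031.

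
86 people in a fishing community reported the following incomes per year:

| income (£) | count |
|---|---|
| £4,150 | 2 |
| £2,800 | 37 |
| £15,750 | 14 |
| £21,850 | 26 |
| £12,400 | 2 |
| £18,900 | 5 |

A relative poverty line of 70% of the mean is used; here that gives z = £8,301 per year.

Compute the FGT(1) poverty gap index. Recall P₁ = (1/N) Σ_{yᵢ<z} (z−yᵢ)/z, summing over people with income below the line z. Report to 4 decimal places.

Poor units: 37×£2,800, 2×£4,150 (q = 39 of N = 86).
Normalized shortfalls: (8301−2800)/8301 = 0.6627 (×37); (8301−4150)/8301 = 0.5001 (×2).
Sum of shortfalls = 25.519696; P₁ averages over all N: 25.519696 / 86 = 0.2967.

0.2967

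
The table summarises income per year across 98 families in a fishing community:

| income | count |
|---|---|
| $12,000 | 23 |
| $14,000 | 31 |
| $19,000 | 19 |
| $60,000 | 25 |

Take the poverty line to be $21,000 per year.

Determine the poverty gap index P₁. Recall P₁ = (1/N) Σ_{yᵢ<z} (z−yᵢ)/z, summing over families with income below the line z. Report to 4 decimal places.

0.2245

Poor units: 23×$12,000, 31×$14,000, 19×$19,000 (q = 73 of N = 98).
Relative gaps: (21000−12000)/21000 = 0.4286 (×23); (21000−14000)/21000 = 0.3333 (×31); (21000−19000)/21000 = 0.0952 (×19).
Sum of shortfalls = 22.000000; P₁ averages over all N: 22.000000 / 98 = 0.2245.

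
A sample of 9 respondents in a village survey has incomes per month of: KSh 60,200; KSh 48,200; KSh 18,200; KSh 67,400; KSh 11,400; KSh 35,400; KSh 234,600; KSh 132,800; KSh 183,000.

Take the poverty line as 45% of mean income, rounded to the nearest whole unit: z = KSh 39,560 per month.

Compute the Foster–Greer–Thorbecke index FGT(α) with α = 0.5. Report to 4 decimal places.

0.2114

Below z: KSh 11,400, KSh 18,200, KSh 35,400 (q = 3 of N = 9).
Shortfall ratios: (39560−11400)/39560 = 0.7118; (39560−18200)/39560 = 0.5399; (39560−35400)/39560 = 0.1052.
Raised to α = 0.5: 0.84370; 0.73481; 0.32428.
Sum = 1.902785; FGT(0.5) = 1.902785 / 9 = 0.2114.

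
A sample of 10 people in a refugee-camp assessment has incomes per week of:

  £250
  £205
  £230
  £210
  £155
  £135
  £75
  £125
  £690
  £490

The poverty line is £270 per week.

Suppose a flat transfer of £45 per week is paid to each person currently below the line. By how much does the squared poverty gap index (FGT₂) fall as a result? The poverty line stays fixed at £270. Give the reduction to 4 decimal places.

0.0743

Before: below the line — £75, £125, £135, £155, £205, £210, £230, £250; squared poverty gap index (FGT₂) = 0.137620.
After the £45 transfer: below the line — £120, £170, £180, £200, £250, £255; squared poverty gap index (FGT₂) = 0.063272.
Reduction = 0.137620 − 0.063272 = 0.0743.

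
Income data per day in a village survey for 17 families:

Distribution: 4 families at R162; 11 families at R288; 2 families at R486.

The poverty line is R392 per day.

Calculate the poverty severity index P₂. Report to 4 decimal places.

Poor units: 4×R162, 11×R288 (q = 15 of N = 17).
Relative gaps: (392−162)/392 = 0.5867 (×4); (392−288)/392 = 0.2653 (×11).
Squared: 0.3443 (×4); 0.0704 (×11).
Sum = 2.151291; P₂ = 2.151291 / 17 = 0.1265.

0.1265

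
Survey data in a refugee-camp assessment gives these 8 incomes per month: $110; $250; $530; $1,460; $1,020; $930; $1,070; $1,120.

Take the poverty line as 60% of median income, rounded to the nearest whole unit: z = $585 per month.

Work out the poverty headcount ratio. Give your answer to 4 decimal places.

0.3750

3 of the 8 individuals have income below $585.
H = 3/8 = 0.3750.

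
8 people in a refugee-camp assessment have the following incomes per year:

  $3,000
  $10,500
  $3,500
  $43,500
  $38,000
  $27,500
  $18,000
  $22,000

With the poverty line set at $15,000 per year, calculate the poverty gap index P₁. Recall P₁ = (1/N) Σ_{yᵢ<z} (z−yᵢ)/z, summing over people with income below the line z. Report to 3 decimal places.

Below the line: $3,000, $3,500, $10,500 (q = 3 of N = 8).
Shortfall ratios: (15000−3000)/15000 = 0.8000; (15000−3500)/15000 = 0.7667; (15000−10500)/15000 = 0.3000.
Sum of shortfalls = 1.866667; P₁ averages over all N: 1.866667 / 8 = 0.233.

0.233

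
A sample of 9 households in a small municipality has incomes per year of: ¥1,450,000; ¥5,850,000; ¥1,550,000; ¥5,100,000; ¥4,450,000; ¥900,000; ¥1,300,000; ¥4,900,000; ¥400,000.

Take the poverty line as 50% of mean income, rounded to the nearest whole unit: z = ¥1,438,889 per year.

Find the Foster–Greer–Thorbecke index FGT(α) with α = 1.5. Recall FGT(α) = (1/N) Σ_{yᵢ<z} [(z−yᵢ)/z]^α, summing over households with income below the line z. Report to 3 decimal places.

0.097

Below z: ¥400,000, ¥900,000, ¥1,300,000 (q = 3 of N = 9).
Normalized shortfalls: (1438889−400000)/1438889 = 0.7220; (1438889−900000)/1438889 = 0.3745; (1438889−1300000)/1438889 = 0.0965.
Raised to α = 1.5: 0.61350; 0.22920; 0.02999.
Sum = 0.872683; FGT(1.5) = 0.872683 / 9 = 0.097.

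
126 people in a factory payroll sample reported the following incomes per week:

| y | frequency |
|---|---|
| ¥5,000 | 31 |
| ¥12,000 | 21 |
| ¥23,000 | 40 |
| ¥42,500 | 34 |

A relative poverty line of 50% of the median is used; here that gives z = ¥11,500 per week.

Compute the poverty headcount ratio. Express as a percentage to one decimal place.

31 of the 126 people have income below ¥11,500.
H = 31/126 = 24.6%.

24.6%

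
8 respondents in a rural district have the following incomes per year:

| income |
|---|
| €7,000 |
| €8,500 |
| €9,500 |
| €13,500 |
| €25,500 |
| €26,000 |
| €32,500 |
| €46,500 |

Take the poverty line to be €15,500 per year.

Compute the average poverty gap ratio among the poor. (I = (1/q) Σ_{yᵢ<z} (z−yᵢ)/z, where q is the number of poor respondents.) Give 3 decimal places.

0.379

Below z: €7,000, €8,500, €9,500, €13,500 (q = 4 of N = 8).
Relative gaps: 0.5484, 0.4516, 0.3871, 0.1290; sum = 1.516129.
I averages over the q = 4 poor units only: 1.516129 / 4 = 0.379.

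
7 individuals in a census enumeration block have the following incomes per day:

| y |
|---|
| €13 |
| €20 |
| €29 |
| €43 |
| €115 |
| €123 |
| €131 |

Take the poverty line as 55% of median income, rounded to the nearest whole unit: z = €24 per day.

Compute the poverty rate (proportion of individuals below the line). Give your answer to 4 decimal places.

2 of the 7 individuals have income below €24.
H = 2/7 = 0.2857.

0.2857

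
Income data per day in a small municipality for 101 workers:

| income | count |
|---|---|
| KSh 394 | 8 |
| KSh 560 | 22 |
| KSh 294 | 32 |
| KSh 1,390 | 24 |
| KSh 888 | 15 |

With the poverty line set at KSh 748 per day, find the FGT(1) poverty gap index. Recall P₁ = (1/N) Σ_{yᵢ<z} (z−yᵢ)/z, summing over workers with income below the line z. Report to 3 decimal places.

Poor units: 32×KSh 294, 8×KSh 394, 22×KSh 560 (q = 62 of N = 101).
Relative gaps: (748−294)/748 = 0.6070 (×32); (748−394)/748 = 0.4733 (×8); (748−560)/748 = 0.2513 (×22).
Σ = 28.737968. Dividing by the full population N = 101 gives P₁ = 0.285.

0.285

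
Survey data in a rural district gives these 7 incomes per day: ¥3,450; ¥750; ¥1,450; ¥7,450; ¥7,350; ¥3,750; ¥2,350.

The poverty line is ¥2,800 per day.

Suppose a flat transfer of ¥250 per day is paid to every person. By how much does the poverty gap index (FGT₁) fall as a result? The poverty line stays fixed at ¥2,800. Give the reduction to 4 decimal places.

Before: below the line — ¥750, ¥1,450, ¥2,350; poverty gap index (FGT₁) = 0.196429.
After the ¥250 transfer: below the line — ¥1,000, ¥1,700, ¥2,600; poverty gap index (FGT₁) = 0.158163.
Reduction = 0.196429 − 0.158163 = 0.0383.

0.0383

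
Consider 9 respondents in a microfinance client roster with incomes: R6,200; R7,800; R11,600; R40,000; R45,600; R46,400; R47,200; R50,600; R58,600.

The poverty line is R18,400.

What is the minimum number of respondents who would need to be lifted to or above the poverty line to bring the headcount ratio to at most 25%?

3 of the 9 respondents are poor, so H = 3/9 = 0.333.
A headcount ratio of at most 25% allows at most ⌊0.25 × 9⌋ = 2 poor respondents.
So at least 3 − 2 = 1 must be lifted.

1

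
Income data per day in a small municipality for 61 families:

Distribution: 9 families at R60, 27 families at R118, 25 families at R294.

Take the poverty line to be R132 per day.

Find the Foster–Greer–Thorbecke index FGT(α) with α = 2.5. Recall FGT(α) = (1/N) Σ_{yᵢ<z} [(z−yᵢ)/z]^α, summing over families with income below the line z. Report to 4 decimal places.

Below z: 9×R60, 27×R118 (q = 36 of N = 61).
Shortfall ratios: (132−60)/132 = 0.5455 (×9); (132−118)/132 = 0.1061 (×27).
Raised to α = 2.5: 0.21973 (×9); 0.00366 (×27).
Sum = 2.076514; FGT(2.5) = 2.076514 / 61 = 0.0340.

0.0340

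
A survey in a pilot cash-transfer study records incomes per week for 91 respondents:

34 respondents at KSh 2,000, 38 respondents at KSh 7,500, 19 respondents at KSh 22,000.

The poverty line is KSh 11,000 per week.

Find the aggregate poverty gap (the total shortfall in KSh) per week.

Below the line: 34×KSh 2,000, 38×KSh 7,500 (q = 72 of N = 91).
Individual gaps: 34×(11000−2000) = 306000; 38×(11000−7500) = 133000.
Aggregate gap = KSh 439,000.

KSh 439,000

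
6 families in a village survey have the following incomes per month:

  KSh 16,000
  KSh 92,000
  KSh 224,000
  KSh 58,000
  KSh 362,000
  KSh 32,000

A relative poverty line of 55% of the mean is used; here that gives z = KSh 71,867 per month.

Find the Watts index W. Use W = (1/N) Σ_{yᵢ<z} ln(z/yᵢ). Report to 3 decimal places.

Incomes under z: KSh 16,000, KSh 32,000, KSh 58,000 (q = 3 of N = 6).
Log shortfalls: ln(71867/16000) = 1.5022; ln(71867/32000) = 0.8091; ln(71867/58000) = 0.2144.
W = 2.525684 / 6 = 0.421.

0.421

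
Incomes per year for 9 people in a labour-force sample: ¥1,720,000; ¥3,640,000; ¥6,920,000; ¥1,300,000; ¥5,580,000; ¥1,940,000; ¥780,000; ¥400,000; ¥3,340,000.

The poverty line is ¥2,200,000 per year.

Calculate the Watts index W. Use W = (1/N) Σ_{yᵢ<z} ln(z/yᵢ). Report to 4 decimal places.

Below the line: ¥400,000, ¥780,000, ¥1,300,000, ¥1,720,000, ¥1,940,000 (q = 5 of N = 9).
Log gaps: ln(2200000/400000) = 1.7047; ln(2200000/780000) = 1.0369; ln(2200000/1300000) = 0.5261; ln(2200000/1720000) = 0.2461; ln(2200000/1940000) = 0.1258.
W = 3.639662 / 9 = 0.4044.

0.4044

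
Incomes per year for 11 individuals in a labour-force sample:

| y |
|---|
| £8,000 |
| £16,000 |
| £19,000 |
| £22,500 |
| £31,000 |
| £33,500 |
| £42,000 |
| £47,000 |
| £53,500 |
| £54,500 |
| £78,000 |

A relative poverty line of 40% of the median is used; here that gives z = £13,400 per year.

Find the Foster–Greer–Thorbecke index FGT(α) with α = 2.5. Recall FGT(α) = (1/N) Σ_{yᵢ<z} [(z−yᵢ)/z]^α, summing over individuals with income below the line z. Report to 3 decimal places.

0.009

Below z: £8,000 (q = 1 of N = 11).
Shortfall ratios: (13400−8000)/13400 = 0.4030.
Raised to α = 2.5: 0.10309.
Sum = 0.103091; FGT(2.5) = 0.103091 / 11 = 0.009.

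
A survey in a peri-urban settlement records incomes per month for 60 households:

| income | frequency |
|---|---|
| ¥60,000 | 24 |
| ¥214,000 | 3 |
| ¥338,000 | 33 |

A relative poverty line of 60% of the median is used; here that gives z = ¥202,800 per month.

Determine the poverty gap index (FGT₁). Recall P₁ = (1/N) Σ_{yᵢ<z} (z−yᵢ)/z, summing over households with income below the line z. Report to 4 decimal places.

0.2817

Below the line: 24×¥60,000 (q = 24 of N = 60).
Normalized shortfalls: (202800−60000)/202800 = 0.7041 (×24).
Σ = 16.899408. Dividing by the full population N = 60 gives P₁ = 0.2817.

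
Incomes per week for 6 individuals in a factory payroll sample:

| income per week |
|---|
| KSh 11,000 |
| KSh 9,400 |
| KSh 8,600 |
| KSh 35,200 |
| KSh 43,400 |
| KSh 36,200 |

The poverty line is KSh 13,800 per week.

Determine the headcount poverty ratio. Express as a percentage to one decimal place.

3 of the 6 individuals have income below KSh 13,800.
H = 3/6 = 50.0%.

50.0%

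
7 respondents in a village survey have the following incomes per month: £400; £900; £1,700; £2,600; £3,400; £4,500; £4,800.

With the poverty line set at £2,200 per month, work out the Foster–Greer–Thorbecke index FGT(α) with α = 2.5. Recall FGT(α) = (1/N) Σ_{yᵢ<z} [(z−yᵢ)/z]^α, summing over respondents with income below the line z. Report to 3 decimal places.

Below z: £400, £900, £1,700 (q = 3 of N = 7).
Normalized shortfalls: (2200−400)/2200 = 0.8182; (2200−900)/2200 = 0.5909; (2200−1700)/2200 = 0.2273.
Raised to α = 2.5: 0.60551; 0.26841; 0.02462.
Sum = 0.898551; FGT(2.5) = 0.898551 / 7 = 0.128.

0.128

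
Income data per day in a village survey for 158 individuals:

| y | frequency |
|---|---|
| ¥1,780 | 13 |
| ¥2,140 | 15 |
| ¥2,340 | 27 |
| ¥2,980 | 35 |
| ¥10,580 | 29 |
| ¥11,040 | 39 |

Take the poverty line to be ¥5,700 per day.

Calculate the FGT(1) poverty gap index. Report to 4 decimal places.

Poor units: 13×¥1,780, 15×¥2,140, 27×¥2,340, 35×¥2,980 (q = 90 of N = 158).
Gap ratios (z−y)/z: (5700−1780)/5700 = 0.6877 (×13); (5700−2140)/5700 = 0.6246 (×15); (5700−2340)/5700 = 0.5895 (×27); (5700−2980)/5700 = 0.4772 (×35).
Sum of shortfalls = 50.926316; P₁ averages over all N: 50.926316 / 158 = 0.3223.

0.3223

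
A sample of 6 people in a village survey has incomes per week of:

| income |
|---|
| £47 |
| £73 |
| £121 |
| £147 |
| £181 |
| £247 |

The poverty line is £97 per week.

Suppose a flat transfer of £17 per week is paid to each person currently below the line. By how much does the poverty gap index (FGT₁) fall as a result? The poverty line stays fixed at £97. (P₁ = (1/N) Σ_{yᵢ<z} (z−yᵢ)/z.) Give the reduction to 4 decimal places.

0.0584

Before: below the line — £47, £73; poverty gap index (FGT₁) = 0.127148.
After the £17 transfer: below the line — £64, £90; poverty gap index (FGT₁) = 0.068729.
Reduction = 0.127148 − 0.068729 = 0.0584.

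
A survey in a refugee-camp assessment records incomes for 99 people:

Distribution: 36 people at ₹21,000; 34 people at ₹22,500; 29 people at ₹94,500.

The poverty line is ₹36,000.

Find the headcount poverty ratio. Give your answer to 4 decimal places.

0.7071

70 of the 99 people have income below ₹36,000.
H = 70/99 = 0.7071.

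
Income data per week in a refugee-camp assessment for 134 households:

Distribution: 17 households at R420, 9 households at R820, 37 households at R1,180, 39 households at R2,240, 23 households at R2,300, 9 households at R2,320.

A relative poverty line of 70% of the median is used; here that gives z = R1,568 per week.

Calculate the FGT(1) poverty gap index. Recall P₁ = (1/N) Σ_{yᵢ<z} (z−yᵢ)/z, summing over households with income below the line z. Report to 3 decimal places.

Below the line: 17×R420, 9×R820, 37×R1,180 (q = 63 of N = 134).
Normalized shortfalls: (1568−420)/1568 = 0.7321 (×17); (1568−820)/1568 = 0.4770 (×9); (1568−1180)/1568 = 0.2474 (×37).
Σ = 25.895408. Dividing by the full population N = 134 gives P₁ = 0.193.

0.193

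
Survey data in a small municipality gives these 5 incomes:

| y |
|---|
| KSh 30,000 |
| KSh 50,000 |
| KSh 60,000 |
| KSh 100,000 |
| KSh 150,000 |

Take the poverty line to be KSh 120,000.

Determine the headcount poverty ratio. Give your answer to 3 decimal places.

4 of the 5 workers have income below KSh 120,000.
H = 4/5 = 0.800.

0.800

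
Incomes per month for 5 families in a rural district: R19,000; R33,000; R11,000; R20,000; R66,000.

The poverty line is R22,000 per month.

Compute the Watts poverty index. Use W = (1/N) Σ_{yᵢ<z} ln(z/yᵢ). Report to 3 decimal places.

Below the line: R11,000, R19,000, R20,000 (q = 3 of N = 5).
Log gaps: ln(22000/11000) = 0.6931; ln(22000/19000) = 0.1466; ln(22000/20000) = 0.0953.
W = 0.935061 / 5 = 0.187.

0.187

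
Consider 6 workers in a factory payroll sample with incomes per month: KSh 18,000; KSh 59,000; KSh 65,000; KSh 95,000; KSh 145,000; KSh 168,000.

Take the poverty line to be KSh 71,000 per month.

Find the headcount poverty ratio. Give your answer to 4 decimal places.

0.5000

3 of the 6 workers have income below KSh 71,000.
H = 3/6 = 0.5000.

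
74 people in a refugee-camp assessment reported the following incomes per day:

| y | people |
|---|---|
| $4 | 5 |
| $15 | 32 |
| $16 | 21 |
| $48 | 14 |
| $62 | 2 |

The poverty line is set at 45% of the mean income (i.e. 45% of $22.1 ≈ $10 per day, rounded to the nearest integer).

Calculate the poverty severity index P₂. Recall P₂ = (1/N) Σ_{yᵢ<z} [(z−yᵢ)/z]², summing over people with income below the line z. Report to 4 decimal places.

Poor units: 5×$4 (q = 5 of N = 74).
Gap ratios (z−y)/z: (10−4)/10 = 0.6000 (×5).
Squared: 0.3600 (×5).
Sum = 1.800000; P₂ = 1.800000 / 74 = 0.0243.

0.0243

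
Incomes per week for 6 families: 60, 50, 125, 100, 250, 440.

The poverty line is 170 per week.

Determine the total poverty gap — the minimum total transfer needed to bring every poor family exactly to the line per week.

345

Below z: 50, 60, 100, 125 (q = 4 of N = 6).
Individual gaps: 170−50 = 120; 170−60 = 110; 170−100 = 70; 170−125 = 45.
Aggregate gap = 345.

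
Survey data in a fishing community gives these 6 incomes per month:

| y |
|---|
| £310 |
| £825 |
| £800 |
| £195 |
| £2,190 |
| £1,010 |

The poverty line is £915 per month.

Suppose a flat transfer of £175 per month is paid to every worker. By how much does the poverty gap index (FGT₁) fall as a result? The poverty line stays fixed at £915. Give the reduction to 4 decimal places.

Before: below the line — £195, £310, £800, £825; poverty gap index (FGT₁) = 0.278689.
After the £175 transfer: below the line — £370, £485; poverty gap index (FGT₁) = 0.177596.
Reduction = 0.278689 − 0.177596 = 0.1011.

0.1011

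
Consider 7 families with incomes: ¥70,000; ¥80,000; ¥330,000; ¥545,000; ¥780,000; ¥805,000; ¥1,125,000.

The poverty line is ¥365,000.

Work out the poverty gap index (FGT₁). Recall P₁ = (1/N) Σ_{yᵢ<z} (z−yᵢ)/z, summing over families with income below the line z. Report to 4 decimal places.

Incomes under z: ¥70,000, ¥80,000, ¥330,000 (q = 3 of N = 7).
Relative gaps: (365000−70000)/365000 = 0.8082; (365000−80000)/365000 = 0.7808; (365000−330000)/365000 = 0.0959.
Sum of shortfalls = 1.684932; P₁ averages over all N: 1.684932 / 7 = 0.2407.

0.2407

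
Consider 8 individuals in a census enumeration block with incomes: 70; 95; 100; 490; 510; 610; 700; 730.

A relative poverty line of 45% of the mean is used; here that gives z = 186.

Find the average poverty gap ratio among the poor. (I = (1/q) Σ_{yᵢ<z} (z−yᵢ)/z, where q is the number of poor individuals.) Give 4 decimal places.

Incomes under z: 70, 95, 100 (q = 3 of N = 8).
Relative gaps: 0.6237, 0.4892, 0.4624; sum = 1.575269.
I averages over the q = 3 poor units only: 1.575269 / 3 = 0.5251.

0.5251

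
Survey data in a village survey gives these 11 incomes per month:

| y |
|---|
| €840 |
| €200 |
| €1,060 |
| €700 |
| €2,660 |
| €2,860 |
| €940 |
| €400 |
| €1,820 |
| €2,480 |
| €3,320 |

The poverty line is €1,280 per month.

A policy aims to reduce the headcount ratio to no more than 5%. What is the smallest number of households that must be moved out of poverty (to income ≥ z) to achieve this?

6 of the 11 households are poor, so H = 6/11 = 0.545.
A headcount ratio of at most 5% allows at most ⌊0.05 × 11⌋ = 0 poor households.
So at least 6 − 0 = 6 must be lifted.

6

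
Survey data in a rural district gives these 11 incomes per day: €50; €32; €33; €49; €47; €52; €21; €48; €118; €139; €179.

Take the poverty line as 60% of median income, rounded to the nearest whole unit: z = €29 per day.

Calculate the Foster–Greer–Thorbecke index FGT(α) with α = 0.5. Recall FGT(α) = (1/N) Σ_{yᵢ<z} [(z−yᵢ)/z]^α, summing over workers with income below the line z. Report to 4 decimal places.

0.0477

Below the line: €21 (q = 1 of N = 11).
Relative gaps: (29−21)/29 = 0.2759.
Raised to α = 0.5: 0.52523.
Sum = 0.525226; FGT(0.5) = 0.525226 / 11 = 0.0477.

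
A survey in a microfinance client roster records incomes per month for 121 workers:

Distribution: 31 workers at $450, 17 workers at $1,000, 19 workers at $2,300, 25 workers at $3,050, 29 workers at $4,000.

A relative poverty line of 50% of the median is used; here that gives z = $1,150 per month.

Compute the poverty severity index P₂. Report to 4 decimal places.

Below the line: 31×$450, 17×$1,000 (q = 48 of N = 121).
Relative gaps: (1150−450)/1150 = 0.6087 (×31); (1150−1000)/1150 = 0.1304 (×17).
Squared: 0.3705 (×31); 0.0170 (×17).
Sum = 11.775047; P₂ = 11.775047 / 121 = 0.0973.

0.0973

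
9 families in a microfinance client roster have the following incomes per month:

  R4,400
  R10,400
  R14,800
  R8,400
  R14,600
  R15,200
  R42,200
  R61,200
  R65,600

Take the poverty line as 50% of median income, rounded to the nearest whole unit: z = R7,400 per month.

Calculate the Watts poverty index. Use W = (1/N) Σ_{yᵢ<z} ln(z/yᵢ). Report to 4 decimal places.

Below z: R4,400 (q = 1 of N = 9).
Log shortfalls: ln(7400/4400) = 0.5199.
W = 0.519875 / 9 = 0.0578.

0.0578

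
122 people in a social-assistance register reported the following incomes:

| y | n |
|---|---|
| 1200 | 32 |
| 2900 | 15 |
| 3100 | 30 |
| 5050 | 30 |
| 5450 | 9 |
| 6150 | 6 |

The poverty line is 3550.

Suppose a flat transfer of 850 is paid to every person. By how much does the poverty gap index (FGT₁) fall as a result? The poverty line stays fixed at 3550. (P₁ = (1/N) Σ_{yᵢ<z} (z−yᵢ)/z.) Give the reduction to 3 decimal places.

Before: below the line — 32×1200, 15×2900, 30×3100; poverty gap index (FGT₁) = 0.22731.
After the 850 transfer: below the line — 32×2050; poverty gap index (FGT₁) = 0.11083.
Reduction = 0.22731 − 0.11083 = 0.116.

0.116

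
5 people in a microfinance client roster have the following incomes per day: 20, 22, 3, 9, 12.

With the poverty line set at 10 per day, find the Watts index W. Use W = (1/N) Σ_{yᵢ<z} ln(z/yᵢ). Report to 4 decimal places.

Incomes under z: 3, 9 (q = 2 of N = 5).
Log shortfalls: ln(10/3) = 1.2040; ln(10/9) = 0.1054.
W = 1.309333 / 5 = 0.2619.

0.2619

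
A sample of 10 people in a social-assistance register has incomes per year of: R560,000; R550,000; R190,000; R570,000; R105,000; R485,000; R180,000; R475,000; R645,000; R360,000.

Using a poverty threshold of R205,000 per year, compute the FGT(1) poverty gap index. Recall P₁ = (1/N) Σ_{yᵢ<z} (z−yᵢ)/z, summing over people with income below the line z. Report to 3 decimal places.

Poor units: R105,000, R180,000, R190,000 (q = 3 of N = 10).
Gap ratios (z−y)/z: (205000−105000)/205000 = 0.4878; (205000−180000)/205000 = 0.1220; (205000−190000)/205000 = 0.0732.
Sum of shortfalls = 0.682927; P₁ averages over all N: 0.682927 / 10 = 0.068.

0.068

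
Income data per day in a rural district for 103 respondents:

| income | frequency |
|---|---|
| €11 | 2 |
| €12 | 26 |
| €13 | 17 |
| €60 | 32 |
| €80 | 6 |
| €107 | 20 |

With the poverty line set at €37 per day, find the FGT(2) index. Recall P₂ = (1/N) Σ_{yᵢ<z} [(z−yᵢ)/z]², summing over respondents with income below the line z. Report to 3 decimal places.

Incomes under z: 2×€11, 26×€12, 17×€13 (q = 45 of N = 103).
Shortfall ratios: (37−11)/37 = 0.7027 (×2); (37−12)/37 = 0.6757 (×26); (37−13)/37 = 0.6486 (×17).
Squared: 0.4938 (×2); 0.4565 (×26); 0.4207 (×17).
Sum = 20.010226; P₂ = 20.010226 / 103 = 0.194.

0.194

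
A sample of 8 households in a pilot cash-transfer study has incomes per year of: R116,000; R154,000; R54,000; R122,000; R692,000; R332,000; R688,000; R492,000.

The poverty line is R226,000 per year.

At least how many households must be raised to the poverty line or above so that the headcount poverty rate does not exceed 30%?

4 of the 8 households are poor, so H = 4/8 = 0.500.
A headcount ratio of at most 30% allows at most ⌊0.30 × 8⌋ = 2 poor households.
So at least 4 − 2 = 2 must be lifted.

2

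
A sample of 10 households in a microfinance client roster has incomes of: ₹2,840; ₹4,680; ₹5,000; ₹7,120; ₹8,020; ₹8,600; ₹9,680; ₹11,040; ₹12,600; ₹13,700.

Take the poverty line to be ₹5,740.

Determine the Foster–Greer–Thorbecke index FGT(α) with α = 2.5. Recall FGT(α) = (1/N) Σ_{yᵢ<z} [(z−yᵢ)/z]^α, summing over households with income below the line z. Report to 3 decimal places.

Below the line: ₹2,840, ₹4,680, ₹5,000 (q = 3 of N = 10).
Gap ratios (z−y)/z: (5740−2840)/5740 = 0.5052; (5740−4680)/5740 = 0.1847; (5740−5000)/5740 = 0.1289.
Raised to α = 2.5: 0.18143; 0.01465; 0.00597.
Sum = 0.202055; FGT(2.5) = 0.202055 / 10 = 0.020.

0.020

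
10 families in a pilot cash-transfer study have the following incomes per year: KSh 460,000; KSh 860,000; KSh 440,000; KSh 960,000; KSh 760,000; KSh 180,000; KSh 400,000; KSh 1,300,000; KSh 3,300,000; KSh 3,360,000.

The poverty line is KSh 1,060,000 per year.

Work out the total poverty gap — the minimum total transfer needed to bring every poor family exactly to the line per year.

KSh 3,360,000

Incomes under z: KSh 180,000, KSh 400,000, KSh 440,000, KSh 460,000, KSh 760,000, KSh 860,000, KSh 960,000 (q = 7 of N = 10).
Individual gaps: 1060000−180000 = 880000; 1060000−400000 = 660000; 1060000−440000 = 620000; 1060000−460000 = 600000; 1060000−760000 = 300000; 1060000−860000 = 200000; 1060000−960000 = 100000.
Aggregate gap = KSh 3,360,000.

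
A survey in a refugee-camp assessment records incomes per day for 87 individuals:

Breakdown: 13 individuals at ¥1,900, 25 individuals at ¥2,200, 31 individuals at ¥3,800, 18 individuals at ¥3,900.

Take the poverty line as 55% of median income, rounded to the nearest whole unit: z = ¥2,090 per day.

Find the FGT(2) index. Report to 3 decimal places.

Incomes under z: 13×¥1,900 (q = 13 of N = 87).
Relative gaps: (2090−1900)/2090 = 0.0909 (×13).
Squared: 0.0083 (×13).
Sum = 0.107438; P₂ = 0.107438 / 87 = 0.001.

0.001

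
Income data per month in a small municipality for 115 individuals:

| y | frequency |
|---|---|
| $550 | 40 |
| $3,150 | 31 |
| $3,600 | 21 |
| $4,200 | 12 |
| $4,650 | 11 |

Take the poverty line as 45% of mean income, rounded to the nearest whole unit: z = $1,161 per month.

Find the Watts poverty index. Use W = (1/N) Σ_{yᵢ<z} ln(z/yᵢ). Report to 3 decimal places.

0.260

Poor units: 40×$550 (q = 40 of N = 115).
Log shortfalls: ln(1161/550) = 0.7471 (×40).
W = 29.884748 / 115 = 0.260.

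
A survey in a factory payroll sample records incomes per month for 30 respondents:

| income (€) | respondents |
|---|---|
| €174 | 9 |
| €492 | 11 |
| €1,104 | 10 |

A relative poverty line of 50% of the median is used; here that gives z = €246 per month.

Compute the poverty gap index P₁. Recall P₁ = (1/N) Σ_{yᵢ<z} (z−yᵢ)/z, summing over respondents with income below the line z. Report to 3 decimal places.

0.088

Below z: 9×€174 (q = 9 of N = 30).
Relative gaps: (246−174)/246 = 0.2927 (×9).
Sum of shortfalls = 2.634146; P₁ averages over all N: 2.634146 / 30 = 0.088.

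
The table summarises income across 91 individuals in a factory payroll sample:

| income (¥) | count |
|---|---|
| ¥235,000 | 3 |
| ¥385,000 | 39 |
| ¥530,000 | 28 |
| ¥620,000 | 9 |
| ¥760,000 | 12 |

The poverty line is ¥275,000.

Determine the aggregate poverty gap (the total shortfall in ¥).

¥120,000

Incomes under z: 3×¥235,000 (q = 3 of N = 91).
Individual gaps: 3×(275000−235000) = 120000.
Aggregate gap = ¥120,000.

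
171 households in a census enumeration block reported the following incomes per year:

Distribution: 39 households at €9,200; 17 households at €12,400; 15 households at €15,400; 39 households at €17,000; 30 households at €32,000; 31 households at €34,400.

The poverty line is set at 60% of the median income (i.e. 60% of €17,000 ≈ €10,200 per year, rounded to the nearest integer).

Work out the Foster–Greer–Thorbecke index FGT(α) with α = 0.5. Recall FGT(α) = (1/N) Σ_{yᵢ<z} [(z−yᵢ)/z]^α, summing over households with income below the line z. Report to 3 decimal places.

Below the line: 39×€9,200 (q = 39 of N = 171).
Gap ratios (z−y)/z: (10200−9200)/10200 = 0.0980 (×39).
Raised to α = 0.5: 0.31311 (×39).
Sum = 12.211374; FGT(0.5) = 12.211374 / 171 = 0.071.

0.071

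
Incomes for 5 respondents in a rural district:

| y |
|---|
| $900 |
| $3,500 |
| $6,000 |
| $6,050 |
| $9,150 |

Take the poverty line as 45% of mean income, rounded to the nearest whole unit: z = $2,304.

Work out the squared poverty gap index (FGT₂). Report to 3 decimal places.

Below z: $900 (q = 1 of N = 5).
Gap ratios (z−y)/z: (2304−900)/2304 = 0.6094.
Squared: 0.3713.
Sum = 0.371338; P₂ = 0.371338 / 5 = 0.074.

0.074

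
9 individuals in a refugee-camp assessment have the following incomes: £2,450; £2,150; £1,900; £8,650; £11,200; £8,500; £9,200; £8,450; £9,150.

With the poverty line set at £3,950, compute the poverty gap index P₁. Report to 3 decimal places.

Below the line: £1,900, £2,150, £2,450 (q = 3 of N = 9).
Normalized shortfalls: (3950−1900)/3950 = 0.5190; (3950−2150)/3950 = 0.4557; (3950−2450)/3950 = 0.3797.
Sum of shortfalls = 1.354430; P₁ averages over all N: 1.354430 / 9 = 0.150.

0.150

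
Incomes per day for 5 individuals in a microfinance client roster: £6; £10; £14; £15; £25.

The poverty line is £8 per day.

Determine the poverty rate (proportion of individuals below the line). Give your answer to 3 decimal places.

0.200

1 of the 5 individuals have income below £8.
H = 1/5 = 0.200.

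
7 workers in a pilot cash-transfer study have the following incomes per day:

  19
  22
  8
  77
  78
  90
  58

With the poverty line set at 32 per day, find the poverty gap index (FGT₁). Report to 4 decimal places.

Below z: 8, 19, 22 (q = 3 of N = 7).
Normalized shortfalls: (32−8)/32 = 0.7500; (32−19)/32 = 0.4062; (32−22)/32 = 0.3125.
Σ = 1.468750. Dividing by the full population N = 7 gives P₁ = 0.2098.

0.2098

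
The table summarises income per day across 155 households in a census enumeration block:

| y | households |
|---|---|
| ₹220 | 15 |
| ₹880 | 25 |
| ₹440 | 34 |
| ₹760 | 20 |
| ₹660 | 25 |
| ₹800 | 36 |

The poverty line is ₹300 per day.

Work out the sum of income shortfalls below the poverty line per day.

Below z: 15×₹220 (q = 15 of N = 155).
Individual gaps: 15×(300−220) = 1200.
Aggregate gap = ₹1,200.

₹1,200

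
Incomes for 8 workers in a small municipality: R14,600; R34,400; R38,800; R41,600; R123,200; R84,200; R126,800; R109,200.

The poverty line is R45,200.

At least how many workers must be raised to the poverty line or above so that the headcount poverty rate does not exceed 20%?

3

4 of the 8 workers are poor, so H = 4/8 = 0.500.
A headcount ratio of at most 20% allows at most ⌊0.20 × 8⌋ = 1 poor workers.
So at least 4 − 1 = 3 must be lifted.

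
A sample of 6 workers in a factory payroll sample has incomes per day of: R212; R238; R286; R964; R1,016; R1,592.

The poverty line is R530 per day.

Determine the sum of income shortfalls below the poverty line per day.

R854

Incomes under z: R212, R238, R286 (q = 3 of N = 6).
Individual gaps: 530−212 = 318; 530−238 = 292; 530−286 = 244.
Aggregate gap = R854.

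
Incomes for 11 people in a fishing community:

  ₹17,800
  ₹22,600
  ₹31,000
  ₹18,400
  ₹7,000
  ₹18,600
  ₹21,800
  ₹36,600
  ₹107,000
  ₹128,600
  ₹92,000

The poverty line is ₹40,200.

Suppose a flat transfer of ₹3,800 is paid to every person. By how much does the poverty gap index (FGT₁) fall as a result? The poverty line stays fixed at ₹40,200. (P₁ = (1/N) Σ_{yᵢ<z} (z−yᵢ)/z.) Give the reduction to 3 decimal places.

Before: below the line — ₹7,000, ₹17,800, ₹18,400, ₹18,600, ₹21,800, ₹22,600, ₹31,000, ₹36,600; poverty gap index (FGT₁) = 0.33424.
After the ₹3,800 transfer: below the line — ₹10,800, ₹21,600, ₹22,200, ₹22,400, ₹25,600, ₹26,400, ₹34,800; poverty gap index (FGT₁) = 0.26594.
Reduction = 0.33424 − 0.26594 = 0.068.

0.068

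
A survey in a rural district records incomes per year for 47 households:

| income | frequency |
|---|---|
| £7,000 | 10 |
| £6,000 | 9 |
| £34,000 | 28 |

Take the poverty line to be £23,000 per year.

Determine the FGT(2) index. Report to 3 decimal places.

0.208

Incomes under z: 9×£6,000, 10×£7,000 (q = 19 of N = 47).
Shortfall ratios: (23000−6000)/23000 = 0.7391 (×9); (23000−7000)/23000 = 0.6957 (×10).
Squared: 0.5463 (×9); 0.4839 (×10).
Sum = 9.756144; P₂ = 9.756144 / 47 = 0.208.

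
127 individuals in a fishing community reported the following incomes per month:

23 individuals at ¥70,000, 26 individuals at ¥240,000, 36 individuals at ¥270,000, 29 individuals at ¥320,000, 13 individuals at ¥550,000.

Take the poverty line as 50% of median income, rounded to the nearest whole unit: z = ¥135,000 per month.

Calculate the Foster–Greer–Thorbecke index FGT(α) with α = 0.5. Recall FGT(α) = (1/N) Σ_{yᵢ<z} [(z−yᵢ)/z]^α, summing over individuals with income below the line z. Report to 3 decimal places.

0.126

Below z: 23×¥70,000 (q = 23 of N = 127).
Relative gaps: (135000−70000)/135000 = 0.4815 (×23).
Raised to α = 0.5: 0.69389 (×23).
Sum = 15.959439; FGT(0.5) = 15.959439 / 127 = 0.126.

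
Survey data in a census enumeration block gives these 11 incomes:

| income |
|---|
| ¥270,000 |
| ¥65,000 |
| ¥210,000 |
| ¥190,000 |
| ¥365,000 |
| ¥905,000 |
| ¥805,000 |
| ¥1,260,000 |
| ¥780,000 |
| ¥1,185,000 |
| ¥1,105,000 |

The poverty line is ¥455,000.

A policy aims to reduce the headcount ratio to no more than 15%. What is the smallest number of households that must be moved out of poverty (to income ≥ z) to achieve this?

5 of the 11 households are poor, so H = 5/11 = 0.455.
A headcount ratio of at most 15% allows at most ⌊0.15 × 11⌋ = 1 poor households.
So at least 5 − 1 = 4 must be lifted.

4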